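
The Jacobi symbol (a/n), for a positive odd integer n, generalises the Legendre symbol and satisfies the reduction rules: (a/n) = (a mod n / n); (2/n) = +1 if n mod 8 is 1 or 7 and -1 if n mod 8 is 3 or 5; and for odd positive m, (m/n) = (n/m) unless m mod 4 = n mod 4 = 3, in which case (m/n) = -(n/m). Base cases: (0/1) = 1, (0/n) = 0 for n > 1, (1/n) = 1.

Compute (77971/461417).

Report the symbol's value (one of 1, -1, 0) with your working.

flip (77971/461417) -> (461417/77971): both odd, 77971 mod 4 = 3, 461417 mod 4 = 1, so the flip contributes +1; sign now +1
(461417/77971): 461417 mod 77971 = 71562, so (461417/77971) = (71562/77971)
factor out 2^1: 71562 = 2^1·35781; with 77971 mod 8 = 3, (2/77971) = -1; sign now -1; continue with (35781/77971)
flip (35781/77971) -> (77971/35781): both odd, 35781 mod 4 = 1, 77971 mod 4 = 3, so the flip contributes +1; sign now -1
(77971/35781): 77971 mod 35781 = 6409, so (77971/35781) = (6409/35781)
flip (6409/35781) -> (35781/6409): both odd, 6409 mod 4 = 1, 35781 mod 4 = 1, so the flip contributes +1; sign now -1
(35781/6409): 35781 mod 6409 = 3736, so (35781/6409) = (3736/6409)
factor out 2^3: 3736 = 2^3·467; with 6409 mod 8 = 1, (2/6409) = +1; sign now -1; continue with (467/6409)
flip (467/6409) -> (6409/467): both odd, 467 mod 4 = 3, 6409 mod 4 = 1, so the flip contributes +1; sign now -1
(6409/467): 6409 mod 467 = 338, so (6409/467) = (338/467)
factor out 2^1: 338 = 2^1·169; with 467 mod 8 = 3, (2/467) = -1; sign now +1; continue with (169/467)
flip (169/467) -> (467/169): both odd, 169 mod 4 = 1, 467 mod 4 = 3, so the flip contributes +1; sign now +1
(467/169): 467 mod 169 = 129, so (467/169) = (129/169)
flip (129/169) -> (169/129): both odd, 129 mod 4 = 1, 169 mod 4 = 1, so the flip contributes +1; sign now +1
(169/129): 169 mod 129 = 40, so (169/129) = (40/129)
factor out 2^3: 40 = 2^3·5; with 129 mod 8 = 1, (2/129) = +1; sign now +1; continue with (5/129)
flip (5/129) -> (129/5): both odd, 5 mod 4 = 1, 129 mod 4 = 1, so the flip contributes +1; sign now +1
(129/5): 129 mod 5 = 4, so (129/5) = (4/5)
factor out 2^2: 4 = 2^2·1; with 5 mod 8 = 5, (2/5) = -1; sign now +1; continue with (1/5)
reached (1/5) = 1, so the symbol is +1

1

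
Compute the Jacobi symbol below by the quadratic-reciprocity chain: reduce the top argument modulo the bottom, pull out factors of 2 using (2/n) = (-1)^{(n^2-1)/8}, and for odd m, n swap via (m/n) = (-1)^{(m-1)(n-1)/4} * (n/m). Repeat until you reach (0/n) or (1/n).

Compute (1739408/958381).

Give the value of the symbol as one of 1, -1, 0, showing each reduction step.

(1739408/958381) = (781027/958381)   [reduce mod 958381]
reciprocity: (781027/958381) = +1·(958381/781027) since 781027 mod 4 = 3, 958381 mod 4 = 1; sign now +1
(958381/781027) = (177354/781027)   [reduce mod 781027]
177354 = 2^1·88677; (2/781027) = -1 since 781027 mod 8 = 3, so (177354/781027) = (-1)^1·(88677/781027); sign now -1
reciprocity: (88677/781027) = +1·(781027/88677) since 88677 mod 4 = 1, 781027 mod 4 = 3; sign now -1
(781027/88677) = (71611/88677)   [reduce mod 88677]
reciprocity: (71611/88677) = +1·(88677/71611) since 71611 mod 4 = 3, 88677 mod 4 = 1; sign now -1
(88677/71611) = (17066/71611)   [reduce mod 71611]
17066 = 2^1·8533; (2/71611) = -1 since 71611 mod 8 = 3, so (17066/71611) = (-1)^1·(8533/71611); sign now +1
reciprocity: (8533/71611) = +1·(71611/8533) since 8533 mod 4 = 1, 71611 mod 4 = 3; sign now +1
(71611/8533) = (3347/8533)   [reduce mod 8533]
reciprocity: (3347/8533) = +1·(8533/3347) since 3347 mod 4 = 3, 8533 mod 4 = 1; sign now +1
(8533/3347) = (1839/3347)   [reduce mod 3347]
reciprocity: (1839/3347) = -1·(3347/1839) since 1839 mod 4 = 3, 3347 mod 4 = 3; sign now -1
(3347/1839) = (1508/1839)   [reduce mod 1839]
1508 = 2^2·377; (2/1839) = +1 since 1839 mod 8 = 7, so (1508/1839) = (+1)^2·(377/1839); sign now -1
reciprocity: (377/1839) = +1·(1839/377) since 377 mod 4 = 1, 1839 mod 4 = 3; sign now -1
(1839/377) = (331/377)   [reduce mod 377]
reciprocity: (331/377) = +1·(377/331) since 331 mod 4 = 3, 377 mod 4 = 1; sign now -1
(377/331) = (46/331)   [reduce mod 331]
46 = 2^1·23; (2/331) = -1 since 331 mod 8 = 3, so (46/331) = (-1)^1·(23/331); sign now +1
reciprocity: (23/331) = -1·(331/23) since 23 mod 4 = 3, 331 mod 4 = 3; sign now -1
(331/23) = (9/23)   [reduce mod 23]
reciprocity: (9/23) = +1·(23/9) since 9 mod 4 = 1, 23 mod 4 = 3; sign now -1
(23/9) = (5/9)   [reduce mod 9]
reciprocity: (5/9) = +1·(9/5) since 5 mod 4 = 1, 9 mod 4 = 1; sign now -1
(9/5) = (4/5)   [reduce mod 5]
4 = 2^2·1; (2/5) = -1 since 5 mod 8 = 5, so (4/5) = (-1)^2·(1/5); sign now -1
(1/5) = 1; final value = sign = -1

-1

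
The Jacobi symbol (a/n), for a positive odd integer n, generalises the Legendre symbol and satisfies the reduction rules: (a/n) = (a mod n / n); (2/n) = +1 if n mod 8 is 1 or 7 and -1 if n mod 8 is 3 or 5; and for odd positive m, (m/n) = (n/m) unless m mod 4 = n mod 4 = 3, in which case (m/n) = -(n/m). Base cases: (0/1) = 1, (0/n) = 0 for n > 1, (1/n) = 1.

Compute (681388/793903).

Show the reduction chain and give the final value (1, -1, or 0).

1

681388 = 2^2·170347; (2/793903) = +1 since 793903 mod 8 = 7, so (681388/793903) = (+1)^2·(170347/793903); sign now +1
reciprocity: (170347/793903) = -1·(793903/170347) since 170347 mod 4 = 3, 793903 mod 4 = 3; sign now -1
(793903/170347) = (112515/170347)   [reduce mod 170347]
reciprocity: (112515/170347) = -1·(170347/112515) since 112515 mod 4 = 3, 170347 mod 4 = 3; sign now +1
(170347/112515) = (57832/112515)   [reduce mod 112515]
57832 = 2^3·7229; (2/112515) = -1 since 112515 mod 8 = 3, so (57832/112515) = (-1)^3·(7229/112515); sign now -1
reciprocity: (7229/112515) = +1·(112515/7229) since 7229 mod 4 = 1, 112515 mod 4 = 3; sign now -1
(112515/7229) = (4080/7229)   [reduce mod 7229]
4080 = 2^4·255; (2/7229) = -1 since 7229 mod 8 = 5, so (4080/7229) = (-1)^4·(255/7229); sign now -1
reciprocity: (255/7229) = +1·(7229/255) since 255 mod 4 = 3, 7229 mod 4 = 1; sign now -1
(7229/255) = (89/255)   [reduce mod 255]
reciprocity: (89/255) = +1·(255/89) since 89 mod 4 = 1, 255 mod 4 = 3; sign now -1
(255/89) = (77/89)   [reduce mod 89]
reciprocity: (77/89) = +1·(89/77) since 77 mod 4 = 1, 89 mod 4 = 1; sign now -1
(89/77) = (12/77)   [reduce mod 77]
12 = 2^2·3; (2/77) = -1 since 77 mod 8 = 5, so (12/77) = (-1)^2·(3/77); sign now -1
reciprocity: (3/77) = +1·(77/3) since 3 mod 4 = 3, 77 mod 4 = 1; sign now -1
(77/3) = (2/3)   [reduce mod 3]
2 = 2^1·1; (2/3) = -1 since 3 mod 8 = 3, so (2/3) = (-1)^1·(1/3); sign now +1
(1/3) = 1; final value = sign = +1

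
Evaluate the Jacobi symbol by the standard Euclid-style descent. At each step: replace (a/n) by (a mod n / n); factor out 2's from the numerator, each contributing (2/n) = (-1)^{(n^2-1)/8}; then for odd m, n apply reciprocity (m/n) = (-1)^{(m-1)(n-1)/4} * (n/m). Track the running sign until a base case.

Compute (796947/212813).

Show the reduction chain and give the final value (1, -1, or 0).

(796947/212813) = (158508/212813)   [reduce mod 212813]
158508 = 2^2·39627; (2/212813) = -1 since 212813 mod 8 = 5, so (158508/212813) = (-1)^2·(39627/212813); sign now +1
reciprocity: (39627/212813) = +1·(212813/39627) since 39627 mod 4 = 3, 212813 mod 4 = 1; sign now +1
(212813/39627) = (14678/39627)   [reduce mod 39627]
14678 = 2^1·7339; (2/39627) = -1 since 39627 mod 8 = 3, so (14678/39627) = (-1)^1·(7339/39627); sign now -1
reciprocity: (7339/39627) = -1·(39627/7339) since 7339 mod 4 = 3, 39627 mod 4 = 3; sign now +1
(39627/7339) = (2932/7339)   [reduce mod 7339]
2932 = 2^2·733; (2/7339) = -1 since 7339 mod 8 = 3, so (2932/7339) = (-1)^2·(733/7339); sign now +1
reciprocity: (733/7339) = +1·(7339/733) since 733 mod 4 = 1, 7339 mod 4 = 3; sign now +1
(7339/733) = (9/733)   [reduce mod 733]
reciprocity: (9/733) = +1·(733/9) since 9 mod 4 = 1, 733 mod 4 = 1; sign now +1
(733/9) = (4/9)   [reduce mod 9]
4 = 2^2·1; (2/9) = +1 since 9 mod 8 = 1, so (4/9) = (+1)^2·(1/9); sign now +1
(1/9) = 1; final value = sign = +1

1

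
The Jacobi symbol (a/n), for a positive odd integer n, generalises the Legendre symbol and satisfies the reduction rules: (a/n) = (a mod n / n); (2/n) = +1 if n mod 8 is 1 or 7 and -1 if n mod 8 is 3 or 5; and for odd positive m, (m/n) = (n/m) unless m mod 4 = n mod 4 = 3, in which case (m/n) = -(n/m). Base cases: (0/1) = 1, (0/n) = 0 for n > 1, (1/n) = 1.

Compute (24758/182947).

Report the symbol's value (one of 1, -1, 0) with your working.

24758 = 2^1·12379; (2/182947) = -1 since 182947 mod 8 = 3, so (24758/182947) = (-1)^1·(12379/182947); sign now -1
reciprocity: (12379/182947) = -1·(182947/12379) since 12379 mod 4 = 3, 182947 mod 4 = 3; sign now +1
(182947/12379) = (9641/12379)   [reduce mod 12379]
reciprocity: (9641/12379) = +1·(12379/9641) since 9641 mod 4 = 1, 12379 mod 4 = 3; sign now +1
(12379/9641) = (2738/9641)   [reduce mod 9641]
2738 = 2^1·1369; (2/9641) = +1 since 9641 mod 8 = 1, so (2738/9641) = (+1)^1·(1369/9641); sign now +1
reciprocity: (1369/9641) = +1·(9641/1369) since 1369 mod 4 = 1, 9641 mod 4 = 1; sign now +1
(9641/1369) = (58/1369)   [reduce mod 1369]
58 = 2^1·29; (2/1369) = +1 since 1369 mod 8 = 1, so (58/1369) = (+1)^1·(29/1369); sign now +1
reciprocity: (29/1369) = +1·(1369/29) since 29 mod 4 = 1, 1369 mod 4 = 1; sign now +1
(1369/29) = (6/29)   [reduce mod 29]
6 = 2^1·3; (2/29) = -1 since 29 mod 8 = 5, so (6/29) = (-1)^1·(3/29); sign now -1
reciprocity: (3/29) = +1·(29/3) since 3 mod 4 = 3, 29 mod 4 = 1; sign now -1
(29/3) = (2/3)   [reduce mod 3]
2 = 2^1·1; (2/3) = -1 since 3 mod 8 = 3, so (2/3) = (-1)^1·(1/3); sign now +1
(1/3) = 1; final value = sign = +1

1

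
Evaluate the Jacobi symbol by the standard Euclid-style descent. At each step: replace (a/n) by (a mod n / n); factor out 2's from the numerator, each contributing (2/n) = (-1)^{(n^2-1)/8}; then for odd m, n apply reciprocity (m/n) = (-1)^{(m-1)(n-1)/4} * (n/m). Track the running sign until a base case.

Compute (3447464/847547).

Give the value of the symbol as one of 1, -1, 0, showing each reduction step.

-1

(3447464/847547): 3447464 mod 847547 = 57276, so (3447464/847547) = (57276/847547)
factor out 2^2: 57276 = 2^2·14319; with 847547 mod 8 = 3, (2/847547) = -1; sign now +1; continue with (14319/847547)
flip (14319/847547) -> (847547/14319): both odd, 14319 mod 4 = 3, 847547 mod 4 = 3, so the flip contributes -1; sign now -1
(847547/14319): 847547 mod 14319 = 2726, so (847547/14319) = (2726/14319)
factor out 2^1: 2726 = 2^1·1363; with 14319 mod 8 = 7, (2/14319) = +1; sign now -1; continue with (1363/14319)
flip (1363/14319) -> (14319/1363): both odd, 1363 mod 4 = 3, 14319 mod 4 = 3, so the flip contributes -1; sign now +1
(14319/1363): 14319 mod 1363 = 689, so (14319/1363) = (689/1363)
flip (689/1363) -> (1363/689): both odd, 689 mod 4 = 1, 1363 mod 4 = 3, so the flip contributes +1; sign now +1
(1363/689): 1363 mod 689 = 674, so (1363/689) = (674/689)
factor out 2^1: 674 = 2^1·337; with 689 mod 8 = 1, (2/689) = +1; sign now +1; continue with (337/689)
flip (337/689) -> (689/337): both odd, 337 mod 4 = 1, 689 mod 4 = 1, so the flip contributes +1; sign now +1
(689/337): 689 mod 337 = 15, so (689/337) = (15/337)
flip (15/337) -> (337/15): both odd, 15 mod 4 = 3, 337 mod 4 = 1, so the flip contributes +1; sign now +1
(337/15): 337 mod 15 = 7, so (337/15) = (7/15)
flip (7/15) -> (15/7): both odd, 7 mod 4 = 3, 15 mod 4 = 3, so the flip contributes -1; sign now -1
(15/7): 15 mod 7 = 1, so (15/7) = (1/7)
reached (1/7) = 1, so the symbol is -1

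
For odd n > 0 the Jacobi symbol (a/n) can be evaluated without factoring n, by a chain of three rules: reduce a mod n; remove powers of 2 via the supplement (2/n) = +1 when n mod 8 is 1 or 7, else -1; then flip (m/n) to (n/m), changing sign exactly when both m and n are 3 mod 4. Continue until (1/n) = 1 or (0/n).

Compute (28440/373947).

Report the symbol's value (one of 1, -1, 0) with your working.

28440 = 2^3·3555; (2/373947) = -1 since 373947 mod 8 = 3, so (28440/373947) = (-1)^3·(3555/373947); sign now -1
reciprocity: (3555/373947) = -1·(373947/3555) since 3555 mod 4 = 3, 373947 mod 4 = 3; sign now +1
(373947/3555) = (672/3555)   [reduce mod 3555]
672 = 2^5·21; (2/3555) = -1 since 3555 mod 8 = 3, so (672/3555) = (-1)^5·(21/3555); sign now -1
reciprocity: (21/3555) = +1·(3555/21) since 21 mod 4 = 1, 3555 mod 4 = 3; sign now -1
(3555/21) = (6/21)   [reduce mod 21]
6 = 2^1·3; (2/21) = -1 since 21 mod 8 = 5, so (6/21) = (-1)^1·(3/21); sign now +1
reciprocity: (3/21) = +1·(21/3) since 3 mod 4 = 3, 21 mod 4 = 1; sign now +1
(21/3) = (0/3)   [reduce mod 3]
(0/3) = 0   [gcd(a, n) > 1]; final value = 0

0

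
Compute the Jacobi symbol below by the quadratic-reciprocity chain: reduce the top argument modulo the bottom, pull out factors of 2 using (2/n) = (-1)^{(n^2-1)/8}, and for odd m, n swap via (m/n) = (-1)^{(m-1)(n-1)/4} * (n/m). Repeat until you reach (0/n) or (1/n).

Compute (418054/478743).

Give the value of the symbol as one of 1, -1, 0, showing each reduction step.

418054 = 2^1·209027; (2/478743) = +1 since 478743 mod 8 = 7, so (418054/478743) = (+1)^1·(209027/478743); sign now +1
reciprocity: (209027/478743) = -1·(478743/209027) since 209027 mod 4 = 3, 478743 mod 4 = 3; sign now -1
(478743/209027) = (60689/209027)   [reduce mod 209027]
reciprocity: (60689/209027) = +1·(209027/60689) since 60689 mod 4 = 1, 209027 mod 4 = 3; sign now -1
(209027/60689) = (26960/60689)   [reduce mod 60689]
26960 = 2^4·1685; (2/60689) = +1 since 60689 mod 8 = 1, so (26960/60689) = (+1)^4·(1685/60689); sign now -1
reciprocity: (1685/60689) = +1·(60689/1685) since 1685 mod 4 = 1, 60689 mod 4 = 1; sign now -1
(60689/1685) = (29/1685)   [reduce mod 1685]
reciprocity: (29/1685) = +1·(1685/29) since 29 mod 4 = 1, 1685 mod 4 = 1; sign now -1
(1685/29) = (3/29)   [reduce mod 29]
reciprocity: (3/29) = +1·(29/3) since 3 mod 4 = 3, 29 mod 4 = 1; sign now -1
(29/3) = (2/3)   [reduce mod 3]
2 = 2^1·1; (2/3) = -1 since 3 mod 8 = 3, so (2/3) = (-1)^1·(1/3); sign now +1
(1/3) = 1; final value = sign = +1

1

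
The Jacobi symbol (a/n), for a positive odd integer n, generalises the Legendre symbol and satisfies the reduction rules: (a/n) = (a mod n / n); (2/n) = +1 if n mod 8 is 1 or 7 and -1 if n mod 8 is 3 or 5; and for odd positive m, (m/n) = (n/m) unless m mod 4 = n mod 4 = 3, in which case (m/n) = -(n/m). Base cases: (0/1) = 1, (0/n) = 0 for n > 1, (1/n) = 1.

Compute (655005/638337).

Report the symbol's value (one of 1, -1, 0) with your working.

0

(655005/638337) = (16668/638337)   [reduce mod 638337]
16668 = 2^2·4167; (2/638337) = +1 since 638337 mod 8 = 1, so (16668/638337) = (+1)^2·(4167/638337); sign now +1
reciprocity: (4167/638337) = +1·(638337/4167) since 4167 mod 4 = 3, 638337 mod 4 = 1; sign now +1
(638337/4167) = (786/4167)   [reduce mod 4167]
786 = 2^1·393; (2/4167) = +1 since 4167 mod 8 = 7, so (786/4167) = (+1)^1·(393/4167); sign now +1
reciprocity: (393/4167) = +1·(4167/393) since 393 mod 4 = 1, 4167 mod 4 = 3; sign now +1
(4167/393) = (237/393)   [reduce mod 393]
reciprocity: (237/393) = +1·(393/237) since 237 mod 4 = 1, 393 mod 4 = 1; sign now +1
(393/237) = (156/237)   [reduce mod 237]
156 = 2^2·39; (2/237) = -1 since 237 mod 8 = 5, so (156/237) = (-1)^2·(39/237); sign now +1
reciprocity: (39/237) = +1·(237/39) since 39 mod 4 = 3, 237 mod 4 = 1; sign now +1
(237/39) = (3/39)   [reduce mod 39]
reciprocity: (3/39) = -1·(39/3) since 3 mod 4 = 3, 39 mod 4 = 3; sign now -1
(39/3) = (0/3)   [reduce mod 3]
(0/3) = 0   [gcd(a, n) > 1]; final value = 0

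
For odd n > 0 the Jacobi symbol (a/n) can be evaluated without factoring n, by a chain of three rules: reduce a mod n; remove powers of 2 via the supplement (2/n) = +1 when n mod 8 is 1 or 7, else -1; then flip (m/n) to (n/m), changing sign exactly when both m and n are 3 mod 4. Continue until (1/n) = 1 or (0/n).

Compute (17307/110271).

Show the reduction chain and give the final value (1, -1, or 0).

0

reciprocity: (17307/110271) = -1·(110271/17307) since 17307 mod 4 = 3, 110271 mod 4 = 3; sign now -1
(110271/17307) = (6429/17307)   [reduce mod 17307]
reciprocity: (6429/17307) = +1·(17307/6429) since 6429 mod 4 = 1, 17307 mod 4 = 3; sign now -1
(17307/6429) = (4449/6429)   [reduce mod 6429]
reciprocity: (4449/6429) = +1·(6429/4449) since 4449 mod 4 = 1, 6429 mod 4 = 1; sign now -1
(6429/4449) = (1980/4449)   [reduce mod 4449]
1980 = 2^2·495; (2/4449) = +1 since 4449 mod 8 = 1, so (1980/4449) = (+1)^2·(495/4449); sign now -1
reciprocity: (495/4449) = +1·(4449/495) since 495 mod 4 = 3, 4449 mod 4 = 1; sign now -1
(4449/495) = (489/495)   [reduce mod 495]
reciprocity: (489/495) = +1·(495/489) since 489 mod 4 = 1, 495 mod 4 = 3; sign now -1
(495/489) = (6/489)   [reduce mod 489]
6 = 2^1·3; (2/489) = +1 since 489 mod 8 = 1, so (6/489) = (+1)^1·(3/489); sign now -1
reciprocity: (3/489) = +1·(489/3) since 3 mod 4 = 3, 489 mod 4 = 1; sign now -1
(489/3) = (0/3)   [reduce mod 3]
(0/3) = 0   [gcd(a, n) > 1]; final value = 0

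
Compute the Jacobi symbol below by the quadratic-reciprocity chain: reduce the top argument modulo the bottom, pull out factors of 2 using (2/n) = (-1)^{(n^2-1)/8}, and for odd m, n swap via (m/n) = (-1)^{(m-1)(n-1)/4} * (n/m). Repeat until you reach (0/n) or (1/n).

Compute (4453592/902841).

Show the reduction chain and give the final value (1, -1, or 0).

(4453592/902841): 4453592 mod 902841 = 842228, so (4453592/902841) = (842228/902841)
factor out 2^2: 842228 = 2^2·210557; with 902841 mod 8 = 1, (2/902841) = +1; sign now +1; continue with (210557/902841)
flip (210557/902841) -> (902841/210557): both odd, 210557 mod 4 = 1, 902841 mod 4 = 1, so the flip contributes +1; sign now +1
(902841/210557): 902841 mod 210557 = 60613, so (902841/210557) = (60613/210557)
flip (60613/210557) -> (210557/60613): both odd, 60613 mod 4 = 1, 210557 mod 4 = 1, so the flip contributes +1; sign now +1
(210557/60613): 210557 mod 60613 = 28718, so (210557/60613) = (28718/60613)
factor out 2^1: 28718 = 2^1·14359; with 60613 mod 8 = 5, (2/60613) = -1; sign now -1; continue with (14359/60613)
flip (14359/60613) -> (60613/14359): both odd, 14359 mod 4 = 3, 60613 mod 4 = 1, so the flip contributes +1; sign now -1
(60613/14359): 60613 mod 14359 = 3177, so (60613/14359) = (3177/14359)
flip (3177/14359) -> (14359/3177): both odd, 3177 mod 4 = 1, 14359 mod 4 = 3, so the flip contributes +1; sign now -1
(14359/3177): 14359 mod 3177 = 1651, so (14359/3177) = (1651/3177)
flip (1651/3177) -> (3177/1651): both odd, 1651 mod 4 = 3, 3177 mod 4 = 1, so the flip contributes +1; sign now -1
(3177/1651): 3177 mod 1651 = 1526, so (3177/1651) = (1526/1651)
factor out 2^1: 1526 = 2^1·763; with 1651 mod 8 = 3, (2/1651) = -1; sign now +1; continue with (763/1651)
flip (763/1651) -> (1651/763): both odd, 763 mod 4 = 3, 1651 mod 4 = 3, so the flip contributes -1; sign now -1
(1651/763): 1651 mod 763 = 125, so (1651/763) = (125/763)
flip (125/763) -> (763/125): both odd, 125 mod 4 = 1, 763 mod 4 = 3, so the flip contributes +1; sign now -1
(763/125): 763 mod 125 = 13, so (763/125) = (13/125)
flip (13/125) -> (125/13): both odd, 13 mod 4 = 1, 125 mod 4 = 1, so the flip contributes +1; sign now -1
(125/13): 125 mod 13 = 8, so (125/13) = (8/13)
factor out 2^3: 8 = 2^3·1; with 13 mod 8 = 5, (2/13) = -1; sign now +1; continue with (1/13)
reached (1/13) = 1, so the symbol is +1

1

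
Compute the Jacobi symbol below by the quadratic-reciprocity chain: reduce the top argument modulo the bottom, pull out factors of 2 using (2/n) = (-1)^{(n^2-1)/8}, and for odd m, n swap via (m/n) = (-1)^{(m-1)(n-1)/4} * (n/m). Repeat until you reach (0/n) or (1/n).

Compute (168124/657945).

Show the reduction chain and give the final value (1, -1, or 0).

1

factor out 2^2: 168124 = 2^2·42031; with 657945 mod 8 = 1, (2/657945) = +1; sign now +1; continue with (42031/657945)
flip (42031/657945) -> (657945/42031): both odd, 42031 mod 4 = 3, 657945 mod 4 = 1, so the flip contributes +1; sign now +1
(657945/42031): 657945 mod 42031 = 27480, so (657945/42031) = (27480/42031)
factor out 2^3: 27480 = 2^3·3435; with 42031 mod 8 = 7, (2/42031) = +1; sign now +1; continue with (3435/42031)
flip (3435/42031) -> (42031/3435): both odd, 3435 mod 4 = 3, 42031 mod 4 = 3, so the flip contributes -1; sign now -1
(42031/3435): 42031 mod 3435 = 811, so (42031/3435) = (811/3435)
flip (811/3435) -> (3435/811): both odd, 811 mod 4 = 3, 3435 mod 4 = 3, so the flip contributes -1; sign now +1
(3435/811): 3435 mod 811 = 191, so (3435/811) = (191/811)
flip (191/811) -> (811/191): both odd, 191 mod 4 = 3, 811 mod 4 = 3, so the flip contributes -1; sign now -1
(811/191): 811 mod 191 = 47, so (811/191) = (47/191)
flip (47/191) -> (191/47): both odd, 47 mod 4 = 3, 191 mod 4 = 3, so the flip contributes -1; sign now +1
(191/47): 191 mod 47 = 3, so (191/47) = (3/47)
flip (3/47) -> (47/3): both odd, 3 mod 4 = 3, 47 mod 4 = 3, so the flip contributes -1; sign now -1
(47/3): 47 mod 3 = 2, so (47/3) = (2/3)
factor out 2^1: 2 = 2^1·1; with 3 mod 8 = 3, (2/3) = -1; sign now +1; continue with (1/3)
reached (1/3) = 1, so the symbol is +1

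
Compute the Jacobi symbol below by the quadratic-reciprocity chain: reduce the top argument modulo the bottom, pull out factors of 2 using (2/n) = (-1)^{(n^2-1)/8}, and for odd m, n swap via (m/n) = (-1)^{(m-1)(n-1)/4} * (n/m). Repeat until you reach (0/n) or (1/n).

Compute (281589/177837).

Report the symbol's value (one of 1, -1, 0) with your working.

0

(281589/177837) = (103752/177837)   [reduce mod 177837]
103752 = 2^3·12969; (2/177837) = -1 since 177837 mod 8 = 5, so (103752/177837) = (-1)^3·(12969/177837); sign now -1
reciprocity: (12969/177837) = +1·(177837/12969) since 12969 mod 4 = 1, 177837 mod 4 = 1; sign now -1
(177837/12969) = (9240/12969)   [reduce mod 12969]
9240 = 2^3·1155; (2/12969) = +1 since 12969 mod 8 = 1, so (9240/12969) = (+1)^3·(1155/12969); sign now -1
reciprocity: (1155/12969) = +1·(12969/1155) since 1155 mod 4 = 3, 12969 mod 4 = 1; sign now -1
(12969/1155) = (264/1155)   [reduce mod 1155]
264 = 2^3·33; (2/1155) = -1 since 1155 mod 8 = 3, so (264/1155) = (-1)^3·(33/1155); sign now +1
reciprocity: (33/1155) = +1·(1155/33) since 33 mod 4 = 1, 1155 mod 4 = 3; sign now +1
(1155/33) = (0/33)   [reduce mod 33]
(0/33) = 0   [gcd(a, n) > 1]; final value = 0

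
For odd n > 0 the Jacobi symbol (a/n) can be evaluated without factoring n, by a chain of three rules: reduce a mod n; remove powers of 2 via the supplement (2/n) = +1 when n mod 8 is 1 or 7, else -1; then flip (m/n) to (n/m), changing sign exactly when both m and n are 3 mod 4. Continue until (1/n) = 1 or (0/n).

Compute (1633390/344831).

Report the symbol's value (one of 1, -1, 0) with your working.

1

(1633390/344831) = (254066/344831)   [reduce mod 344831]
254066 = 2^1·127033; (2/344831) = +1 since 344831 mod 8 = 7, so (254066/344831) = (+1)^1·(127033/344831); sign now +1
reciprocity: (127033/344831) = +1·(344831/127033) since 127033 mod 4 = 1, 344831 mod 4 = 3; sign now +1
(344831/127033) = (90765/127033)   [reduce mod 127033]
reciprocity: (90765/127033) = +1·(127033/90765) since 90765 mod 4 = 1, 127033 mod 4 = 1; sign now +1
(127033/90765) = (36268/90765)   [reduce mod 90765]
36268 = 2^2·9067; (2/90765) = -1 since 90765 mod 8 = 5, so (36268/90765) = (-1)^2·(9067/90765); sign now +1
reciprocity: (9067/90765) = +1·(90765/9067) since 9067 mod 4 = 3, 90765 mod 4 = 1; sign now +1
(90765/9067) = (95/9067)   [reduce mod 9067]
reciprocity: (95/9067) = -1·(9067/95) since 95 mod 4 = 3, 9067 mod 4 = 3; sign now -1
(9067/95) = (42/95)   [reduce mod 95]
42 = 2^1·21; (2/95) = +1 since 95 mod 8 = 7, so (42/95) = (+1)^1·(21/95); sign now -1
reciprocity: (21/95) = +1·(95/21) since 21 mod 4 = 1, 95 mod 4 = 3; sign now -1
(95/21) = (11/21)   [reduce mod 21]
reciprocity: (11/21) = +1·(21/11) since 11 mod 4 = 3, 21 mod 4 = 1; sign now -1
(21/11) = (10/11)   [reduce mod 11]
10 = 2^1·5; (2/11) = -1 since 11 mod 8 = 3, so (10/11) = (-1)^1·(5/11); sign now +1
reciprocity: (5/11) = +1·(11/5) since 5 mod 4 = 1, 11 mod 4 = 3; sign now +1
(11/5) = (1/5)   [reduce mod 5]
(1/5) = 1; final value = sign = +1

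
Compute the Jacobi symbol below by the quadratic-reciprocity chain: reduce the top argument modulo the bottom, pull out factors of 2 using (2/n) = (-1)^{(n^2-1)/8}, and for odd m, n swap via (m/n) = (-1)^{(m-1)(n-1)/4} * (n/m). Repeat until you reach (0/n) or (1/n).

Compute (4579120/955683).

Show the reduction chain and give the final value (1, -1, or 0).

(4579120/955683) = (756388/955683)   [reduce mod 955683]
756388 = 2^2·189097; (2/955683) = -1 since 955683 mod 8 = 3, so (756388/955683) = (-1)^2·(189097/955683); sign now +1
reciprocity: (189097/955683) = +1·(955683/189097) since 189097 mod 4 = 1, 955683 mod 4 = 3; sign now +1
(955683/189097) = (10198/189097)   [reduce mod 189097]
10198 = 2^1·5099; (2/189097) = +1 since 189097 mod 8 = 1, so (10198/189097) = (+1)^1·(5099/189097); sign now +1
reciprocity: (5099/189097) = +1·(189097/5099) since 5099 mod 4 = 3, 189097 mod 4 = 1; sign now +1
(189097/5099) = (434/5099)   [reduce mod 5099]
434 = 2^1·217; (2/5099) = -1 since 5099 mod 8 = 3, so (434/5099) = (-1)^1·(217/5099); sign now -1
reciprocity: (217/5099) = +1·(5099/217) since 217 mod 4 = 1, 5099 mod 4 = 3; sign now -1
(5099/217) = (108/217)   [reduce mod 217]
108 = 2^2·27; (2/217) = +1 since 217 mod 8 = 1, so (108/217) = (+1)^2·(27/217); sign now -1
reciprocity: (27/217) = +1·(217/27) since 27 mod 4 = 3, 217 mod 4 = 1; sign now -1
(217/27) = (1/27)   [reduce mod 27]
(1/27) = 1; final value = sign = -1

-1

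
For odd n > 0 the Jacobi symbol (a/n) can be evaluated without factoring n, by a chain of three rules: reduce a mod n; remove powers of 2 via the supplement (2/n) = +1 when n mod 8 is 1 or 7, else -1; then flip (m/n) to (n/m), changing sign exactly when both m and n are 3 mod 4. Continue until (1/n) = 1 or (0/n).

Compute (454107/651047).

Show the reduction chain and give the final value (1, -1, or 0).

reciprocity: (454107/651047) = -1·(651047/454107) since 454107 mod 4 = 3, 651047 mod 4 = 3; sign now -1
(651047/454107) = (196940/454107)   [reduce mod 454107]
196940 = 2^2·49235; (2/454107) = -1 since 454107 mod 8 = 3, so (196940/454107) = (-1)^2·(49235/454107); sign now -1
reciprocity: (49235/454107) = -1·(454107/49235) since 49235 mod 4 = 3, 454107 mod 4 = 3; sign now +1
(454107/49235) = (10992/49235)   [reduce mod 49235]
10992 = 2^4·687; (2/49235) = -1 since 49235 mod 8 = 3, so (10992/49235) = (-1)^4·(687/49235); sign now +1
reciprocity: (687/49235) = -1·(49235/687) since 687 mod 4 = 3, 49235 mod 4 = 3; sign now -1
(49235/687) = (458/687)   [reduce mod 687]
458 = 2^1·229; (2/687) = +1 since 687 mod 8 = 7, so (458/687) = (+1)^1·(229/687); sign now -1
reciprocity: (229/687) = +1·(687/229) since 229 mod 4 = 1, 687 mod 4 = 3; sign now -1
(687/229) = (0/229)   [reduce mod 229]
(0/229) = 0   [gcd(a, n) > 1]; final value = 0

0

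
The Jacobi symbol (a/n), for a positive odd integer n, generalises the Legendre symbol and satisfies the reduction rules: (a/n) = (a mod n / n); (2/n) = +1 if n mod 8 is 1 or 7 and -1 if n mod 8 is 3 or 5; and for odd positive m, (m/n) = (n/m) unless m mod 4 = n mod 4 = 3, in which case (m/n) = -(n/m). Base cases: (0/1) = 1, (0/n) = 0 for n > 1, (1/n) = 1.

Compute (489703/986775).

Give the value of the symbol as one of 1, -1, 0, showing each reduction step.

1

flip (489703/986775) -> (986775/489703): both odd, 489703 mod 4 = 3, 986775 mod 4 = 3, so the flip contributes -1; sign now -1
(986775/489703): 986775 mod 489703 = 7369, so (986775/489703) = (7369/489703)
flip (7369/489703) -> (489703/7369): both odd, 7369 mod 4 = 1, 489703 mod 4 = 3, so the flip contributes +1; sign now -1
(489703/7369): 489703 mod 7369 = 3349, so (489703/7369) = (3349/7369)
flip (3349/7369) -> (7369/3349): both odd, 3349 mod 4 = 1, 7369 mod 4 = 1, so the flip contributes +1; sign now -1
(7369/3349): 7369 mod 3349 = 671, so (7369/3349) = (671/3349)
flip (671/3349) -> (3349/671): both odd, 671 mod 4 = 3, 3349 mod 4 = 1, so the flip contributes +1; sign now -1
(3349/671): 3349 mod 671 = 665, so (3349/671) = (665/671)
flip (665/671) -> (671/665): both odd, 665 mod 4 = 1, 671 mod 4 = 3, so the flip contributes +1; sign now -1
(671/665): 671 mod 665 = 6, so (671/665) = (6/665)
factor out 2^1: 6 = 2^1·3; with 665 mod 8 = 1, (2/665) = +1; sign now -1; continue with (3/665)
flip (3/665) -> (665/3): both odd, 3 mod 4 = 3, 665 mod 4 = 1, so the flip contributes +1; sign now -1
(665/3): 665 mod 3 = 2, so (665/3) = (2/3)
factor out 2^1: 2 = 2^1·1; with 3 mod 8 = 3, (2/3) = -1; sign now +1; continue with (1/3)
reached (1/3) = 1, so the symbol is +1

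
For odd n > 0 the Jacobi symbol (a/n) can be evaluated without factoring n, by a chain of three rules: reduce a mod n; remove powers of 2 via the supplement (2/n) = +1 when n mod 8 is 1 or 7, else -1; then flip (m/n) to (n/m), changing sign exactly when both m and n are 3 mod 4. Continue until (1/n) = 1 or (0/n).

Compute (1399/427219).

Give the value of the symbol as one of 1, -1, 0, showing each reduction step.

reciprocity: (1399/427219) = -1·(427219/1399) since 1399 mod 4 = 3, 427219 mod 4 = 3; sign now -1
(427219/1399) = (524/1399)   [reduce mod 1399]
524 = 2^2·131; (2/1399) = +1 since 1399 mod 8 = 7, so (524/1399) = (+1)^2·(131/1399); sign now -1
reciprocity: (131/1399) = -1·(1399/131) since 131 mod 4 = 3, 1399 mod 4 = 3; sign now +1
(1399/131) = (89/131)   [reduce mod 131]
reciprocity: (89/131) = +1·(131/89) since 89 mod 4 = 1, 131 mod 4 = 3; sign now +1
(131/89) = (42/89)   [reduce mod 89]
42 = 2^1·21; (2/89) = +1 since 89 mod 8 = 1, so (42/89) = (+1)^1·(21/89); sign now +1
reciprocity: (21/89) = +1·(89/21) since 21 mod 4 = 1, 89 mod 4 = 1; sign now +1
(89/21) = (5/21)   [reduce mod 21]
reciprocity: (5/21) = +1·(21/5) since 5 mod 4 = 1, 21 mod 4 = 1; sign now +1
(21/5) = (1/5)   [reduce mod 5]
(1/5) = 1; final value = sign = +1

1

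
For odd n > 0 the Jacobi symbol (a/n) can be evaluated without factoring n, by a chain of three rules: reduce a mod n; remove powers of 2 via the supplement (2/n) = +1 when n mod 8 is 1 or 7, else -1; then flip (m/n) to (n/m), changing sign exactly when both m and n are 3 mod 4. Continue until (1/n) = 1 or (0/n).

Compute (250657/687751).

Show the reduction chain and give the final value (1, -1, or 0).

reciprocity: (250657/687751) = +1·(687751/250657) since 250657 mod 4 = 1, 687751 mod 4 = 3; sign now +1
(687751/250657) = (186437/250657)   [reduce mod 250657]
reciprocity: (186437/250657) = +1·(250657/186437) since 186437 mod 4 = 1, 250657 mod 4 = 1; sign now +1
(250657/186437) = (64220/186437)   [reduce mod 186437]
64220 = 2^2·16055; (2/186437) = -1 since 186437 mod 8 = 5, so (64220/186437) = (-1)^2·(16055/186437); sign now +1
reciprocity: (16055/186437) = +1·(186437/16055) since 16055 mod 4 = 3, 186437 mod 4 = 1; sign now +1
(186437/16055) = (9832/16055)   [reduce mod 16055]
9832 = 2^3·1229; (2/16055) = +1 since 16055 mod 8 = 7, so (9832/16055) = (+1)^3·(1229/16055); sign now +1
reciprocity: (1229/16055) = +1·(16055/1229) since 1229 mod 4 = 1, 16055 mod 4 = 3; sign now +1
(16055/1229) = (78/1229)   [reduce mod 1229]
78 = 2^1·39; (2/1229) = -1 since 1229 mod 8 = 5, so (78/1229) = (-1)^1·(39/1229); sign now -1
reciprocity: (39/1229) = +1·(1229/39) since 39 mod 4 = 3, 1229 mod 4 = 1; sign now -1
(1229/39) = (20/39)   [reduce mod 39]
20 = 2^2·5; (2/39) = +1 since 39 mod 8 = 7, so (20/39) = (+1)^2·(5/39); sign now -1
reciprocity: (5/39) = +1·(39/5) since 5 mod 4 = 1, 39 mod 4 = 3; sign now -1
(39/5) = (4/5)   [reduce mod 5]
4 = 2^2·1; (2/5) = -1 since 5 mod 8 = 5, so (4/5) = (-1)^2·(1/5); sign now -1
(1/5) = 1; final value = sign = -1

-1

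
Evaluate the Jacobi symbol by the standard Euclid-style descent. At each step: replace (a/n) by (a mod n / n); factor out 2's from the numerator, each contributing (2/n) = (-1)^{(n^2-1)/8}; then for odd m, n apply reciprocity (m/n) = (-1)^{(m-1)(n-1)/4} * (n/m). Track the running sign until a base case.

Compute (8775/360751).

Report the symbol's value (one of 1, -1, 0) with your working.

reciprocity: (8775/360751) = -1·(360751/8775) since 8775 mod 4 = 3, 360751 mod 4 = 3; sign now -1
(360751/8775) = (976/8775)   [reduce mod 8775]
976 = 2^4·61; (2/8775) = +1 since 8775 mod 8 = 7, so (976/8775) = (+1)^4·(61/8775); sign now -1
reciprocity: (61/8775) = +1·(8775/61) since 61 mod 4 = 1, 8775 mod 4 = 3; sign now -1
(8775/61) = (52/61)   [reduce mod 61]
52 = 2^2·13; (2/61) = -1 since 61 mod 8 = 5, so (52/61) = (-1)^2·(13/61); sign now -1
reciprocity: (13/61) = +1·(61/13) since 13 mod 4 = 1, 61 mod 4 = 1; sign now -1
(61/13) = (9/13)   [reduce mod 13]
reciprocity: (9/13) = +1·(13/9) since 9 mod 4 = 1, 13 mod 4 = 1; sign now -1
(13/9) = (4/9)   [reduce mod 9]
4 = 2^2·1; (2/9) = +1 since 9 mod 8 = 1, so (4/9) = (+1)^2·(1/9); sign now -1
(1/9) = 1; final value = sign = -1

-1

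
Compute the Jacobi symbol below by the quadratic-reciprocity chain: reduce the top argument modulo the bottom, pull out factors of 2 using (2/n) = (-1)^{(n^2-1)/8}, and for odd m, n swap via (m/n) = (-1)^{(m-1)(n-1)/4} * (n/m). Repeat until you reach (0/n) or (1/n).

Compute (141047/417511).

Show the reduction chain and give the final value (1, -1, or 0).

flip (141047/417511) -> (417511/141047): both odd, 141047 mod 4 = 3, 417511 mod 4 = 3, so the flip contributes -1; sign now -1
(417511/141047): 417511 mod 141047 = 135417, so (417511/141047) = (135417/141047)
flip (135417/141047) -> (141047/135417): both odd, 135417 mod 4 = 1, 141047 mod 4 = 3, so the flip contributes +1; sign now -1
(141047/135417): 141047 mod 135417 = 5630, so (141047/135417) = (5630/135417)
factor out 2^1: 5630 = 2^1·2815; with 135417 mod 8 = 1, (2/135417) = +1; sign now -1; continue with (2815/135417)
flip (2815/135417) -> (135417/2815): both odd, 2815 mod 4 = 3, 135417 mod 4 = 1, so the flip contributes +1; sign now -1
(135417/2815): 135417 mod 2815 = 297, so (135417/2815) = (297/2815)
flip (297/2815) -> (2815/297): both odd, 297 mod 4 = 1, 2815 mod 4 = 3, so the flip contributes +1; sign now -1
(2815/297): 2815 mod 297 = 142, so (2815/297) = (142/297)
factor out 2^1: 142 = 2^1·71; with 297 mod 8 = 1, (2/297) = +1; sign now -1; continue with (71/297)
flip (71/297) -> (297/71): both odd, 71 mod 4 = 3, 297 mod 4 = 1, so the flip contributes +1; sign now -1
(297/71): 297 mod 71 = 13, so (297/71) = (13/71)
flip (13/71) -> (71/13): both odd, 13 mod 4 = 1, 71 mod 4 = 3, so the flip contributes +1; sign now -1
(71/13): 71 mod 13 = 6, so (71/13) = (6/13)
factor out 2^1: 6 = 2^1·3; with 13 mod 8 = 5, (2/13) = -1; sign now +1; continue with (3/13)
flip (3/13) -> (13/3): both odd, 3 mod 4 = 3, 13 mod 4 = 1, so the flip contributes +1; sign now +1
(13/3): 13 mod 3 = 1, so (13/3) = (1/3)
reached (1/3) = 1, so the symbol is +1

1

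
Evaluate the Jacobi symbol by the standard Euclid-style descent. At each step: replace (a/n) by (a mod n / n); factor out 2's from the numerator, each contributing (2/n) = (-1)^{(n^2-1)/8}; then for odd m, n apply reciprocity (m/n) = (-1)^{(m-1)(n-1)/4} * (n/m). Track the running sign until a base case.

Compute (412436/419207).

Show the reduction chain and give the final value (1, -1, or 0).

412436 = 2^2·103109; (2/419207) = +1 since 419207 mod 8 = 7, so (412436/419207) = (+1)^2·(103109/419207); sign now +1
reciprocity: (103109/419207) = +1·(419207/103109) since 103109 mod 4 = 1, 419207 mod 4 = 3; sign now +1
(419207/103109) = (6771/103109)   [reduce mod 103109]
reciprocity: (6771/103109) = +1·(103109/6771) since 6771 mod 4 = 3, 103109 mod 4 = 1; sign now +1
(103109/6771) = (1544/6771)   [reduce mod 6771]
1544 = 2^3·193; (2/6771) = -1 since 6771 mod 8 = 3, so (1544/6771) = (-1)^3·(193/6771); sign now -1
reciprocity: (193/6771) = +1·(6771/193) since 193 mod 4 = 1, 6771 mod 4 = 3; sign now -1
(6771/193) = (16/193)   [reduce mod 193]
16 = 2^4·1; (2/193) = +1 since 193 mod 8 = 1, so (16/193) = (+1)^4·(1/193); sign now -1
(1/193) = 1; final value = sign = -1

-1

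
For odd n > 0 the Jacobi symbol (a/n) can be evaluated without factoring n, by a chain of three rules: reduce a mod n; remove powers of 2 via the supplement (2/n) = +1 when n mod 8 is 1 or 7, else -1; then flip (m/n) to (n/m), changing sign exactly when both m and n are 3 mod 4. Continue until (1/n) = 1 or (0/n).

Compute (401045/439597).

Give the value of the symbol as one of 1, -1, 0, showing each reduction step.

-1

flip (401045/439597) -> (439597/401045): both odd, 401045 mod 4 = 1, 439597 mod 4 = 1, so the flip contributes +1; sign now +1
(439597/401045): 439597 mod 401045 = 38552, so (439597/401045) = (38552/401045)
factor out 2^3: 38552 = 2^3·4819; with 401045 mod 8 = 5, (2/401045) = -1; sign now -1; continue with (4819/401045)
flip (4819/401045) -> (401045/4819): both odd, 4819 mod 4 = 3, 401045 mod 4 = 1, so the flip contributes +1; sign now -1
(401045/4819): 401045 mod 4819 = 1068, so (401045/4819) = (1068/4819)
factor out 2^2: 1068 = 2^2·267; with 4819 mod 8 = 3, (2/4819) = -1; sign now -1; continue with (267/4819)
flip (267/4819) -> (4819/267): both odd, 267 mod 4 = 3, 4819 mod 4 = 3, so the flip contributes -1; sign now +1
(4819/267): 4819 mod 267 = 13, so (4819/267) = (13/267)
flip (13/267) -> (267/13): both odd, 13 mod 4 = 1, 267 mod 4 = 3, so the flip contributes +1; sign now +1
(267/13): 267 mod 13 = 7, so (267/13) = (7/13)
flip (7/13) -> (13/7): both odd, 7 mod 4 = 3, 13 mod 4 = 1, so the flip contributes +1; sign now +1
(13/7): 13 mod 7 = 6, so (13/7) = (6/7)
factor out 2^1: 6 = 2^1·3; with 7 mod 8 = 7, (2/7) = +1; sign now +1; continue with (3/7)
flip (3/7) -> (7/3): both odd, 3 mod 4 = 3, 7 mod 4 = 3, so the flip contributes -1; sign now -1
(7/3): 7 mod 3 = 1, so (7/3) = (1/3)
reached (1/3) = 1, so the symbol is -1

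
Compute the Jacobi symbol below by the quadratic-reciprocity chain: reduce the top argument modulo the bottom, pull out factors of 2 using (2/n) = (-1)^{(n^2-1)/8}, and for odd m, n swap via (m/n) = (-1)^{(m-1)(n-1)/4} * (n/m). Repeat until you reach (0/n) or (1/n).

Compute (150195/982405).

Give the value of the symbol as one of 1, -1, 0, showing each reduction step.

reciprocity: (150195/982405) = +1·(982405/150195) since 150195 mod 4 = 3, 982405 mod 4 = 1; sign now +1
(982405/150195) = (81235/150195)   [reduce mod 150195]
reciprocity: (81235/150195) = -1·(150195/81235) since 81235 mod 4 = 3, 150195 mod 4 = 3; sign now -1
(150195/81235) = (68960/81235)   [reduce mod 81235]
68960 = 2^5·2155; (2/81235) = -1 since 81235 mod 8 = 3, so (68960/81235) = (-1)^5·(2155/81235); sign now +1
reciprocity: (2155/81235) = -1·(81235/2155) since 2155 mod 4 = 3, 81235 mod 4 = 3; sign now -1
(81235/2155) = (1500/2155)   [reduce mod 2155]
1500 = 2^2·375; (2/2155) = -1 since 2155 mod 8 = 3, so (1500/2155) = (-1)^2·(375/2155); sign now -1
reciprocity: (375/2155) = -1·(2155/375) since 375 mod 4 = 3, 2155 mod 4 = 3; sign now +1
(2155/375) = (280/375)   [reduce mod 375]
280 = 2^3·35; (2/375) = +1 since 375 mod 8 = 7, so (280/375) = (+1)^3·(35/375); sign now +1
reciprocity: (35/375) = -1·(375/35) since 35 mod 4 = 3, 375 mod 4 = 3; sign now -1
(375/35) = (25/35)   [reduce mod 35]
reciprocity: (25/35) = +1·(35/25) since 25 mod 4 = 1, 35 mod 4 = 3; sign now -1
(35/25) = (10/25)   [reduce mod 25]
10 = 2^1·5; (2/25) = +1 since 25 mod 8 = 1, so (10/25) = (+1)^1·(5/25); sign now -1
reciprocity: (5/25) = +1·(25/5) since 5 mod 4 = 1, 25 mod 4 = 1; sign now -1
(25/5) = (0/5)   [reduce mod 5]
(0/5) = 0   [gcd(a, n) > 1]; final value = 0

0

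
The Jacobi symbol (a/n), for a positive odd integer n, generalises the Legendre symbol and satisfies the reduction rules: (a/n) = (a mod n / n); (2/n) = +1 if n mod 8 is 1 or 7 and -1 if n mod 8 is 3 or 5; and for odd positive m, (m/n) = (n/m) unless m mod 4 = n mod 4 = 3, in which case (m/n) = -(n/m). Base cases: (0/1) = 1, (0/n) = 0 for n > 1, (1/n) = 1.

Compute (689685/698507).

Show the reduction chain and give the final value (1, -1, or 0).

flip (689685/698507) -> (698507/689685): both odd, 689685 mod 4 = 1, 698507 mod 4 = 3, so the flip contributes +1; sign now +1
(698507/689685): 698507 mod 689685 = 8822, so (698507/689685) = (8822/689685)
factor out 2^1: 8822 = 2^1·4411; with 689685 mod 8 = 5, (2/689685) = -1; sign now -1; continue with (4411/689685)
flip (4411/689685) -> (689685/4411): both odd, 4411 mod 4 = 3, 689685 mod 4 = 1, so the flip contributes +1; sign now -1
(689685/4411): 689685 mod 4411 = 1569, so (689685/4411) = (1569/4411)
flip (1569/4411) -> (4411/1569): both odd, 1569 mod 4 = 1, 4411 mod 4 = 3, so the flip contributes +1; sign now -1
(4411/1569): 4411 mod 1569 = 1273, so (4411/1569) = (1273/1569)
flip (1273/1569) -> (1569/1273): both odd, 1273 mod 4 = 1, 1569 mod 4 = 1, so the flip contributes +1; sign now -1
(1569/1273): 1569 mod 1273 = 296, so (1569/1273) = (296/1273)
factor out 2^3: 296 = 2^3·37; with 1273 mod 8 = 1, (2/1273) = +1; sign now -1; continue with (37/1273)
flip (37/1273) -> (1273/37): both odd, 37 mod 4 = 1, 1273 mod 4 = 1, so the flip contributes +1; sign now -1
(1273/37): 1273 mod 37 = 15, so (1273/37) = (15/37)
flip (15/37) -> (37/15): both odd, 15 mod 4 = 3, 37 mod 4 = 1, so the flip contributes +1; sign now -1
(37/15): 37 mod 15 = 7, so (37/15) = (7/15)
flip (7/15) -> (15/7): both odd, 7 mod 4 = 3, 15 mod 4 = 3, so the flip contributes -1; sign now +1
(15/7): 15 mod 7 = 1, so (15/7) = (1/7)
reached (1/7) = 1, so the symbol is +1

1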